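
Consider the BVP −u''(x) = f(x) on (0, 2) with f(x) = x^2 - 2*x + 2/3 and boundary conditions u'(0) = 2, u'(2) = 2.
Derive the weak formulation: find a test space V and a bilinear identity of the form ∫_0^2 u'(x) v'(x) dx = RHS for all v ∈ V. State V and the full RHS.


V = H^1(0, 2) (v unrestricted at boundary; u is determined up to an additive constant); weak form: ∫_0^2 u'v' dx = ∫_0^2 (x^2 - 2*x + 2/3) v dx + 2·v(2) − 2·v(0) for all v ∈ V.

Multiply both sides by a test function v and integrate from 0 to 2:
  ∫_0^2 −u''(x) v(x) dx = ∫_0^2 f(x) v(x) dx.
Integrate the LHS by parts once:
  ∫_0^2 −u'' v dx = −[u'(x) v(x)]_0^2 + ∫_0^2 u'(x) v'(x) dx.
Thus ∫_0^2 u'(x) v'(x) dx = ∫_0^2 f(x) v(x) dx + [u'(x) v(x)]_0^2.
Choose V so that boundary terms are either known or forced to vanish.
u has inhomogeneous Neumann u'(0) = 2, u'(2) = 2. [u' v]_0^2 = (2)·v(2) − (2)·v(0) = 2·v(2) − 2·v(0). Take V = H^1(0, 2); boundary term becomes part of RHS.
Weak formulation: find u (satisfying any essential BC) such that ∫_0^2 u'(x) v'(x) dx = ∫_0^2 f v dx + 2·v(2) − 2·v(0) for all v ∈ V (Neumann data are natural BCs: they enter the RHS as boundary terms).
Substituting f(x) = x^2 - 2*x + 2/3, the right-hand side is ∫_0^2 (x^2 - 2*x + 2/3) v dx + 2·v(2) − 2·v(0).
Compatibility check (pure Neumann): taking v ≡ 1 ∈ V gives 0 = ∫_0^2 f dx + (2) − (2), i.e. ∫_0^2 f dx must equal u'(0) − u'(2) = 0. Indeed ∫_0^2 (x^2 - 2*x + 2/3) dx = 0, so the data are compatible. The solution is then unique only up to an additive constant (fix it e.g. by requiring ∫_0^2 u dx = 0).


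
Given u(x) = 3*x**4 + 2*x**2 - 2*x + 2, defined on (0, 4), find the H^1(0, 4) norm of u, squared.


||u||_{H^1}^2 = 67081568/105

The H^1 norm (squared) on an interval (0, L) is
  ||u||_{H^1}^2 = ∫_0^L u(x)^2 dx + ∫_0^L u'(x)^2 dx.
Compute u'(x) = 12*x**3 + 4*x - 2.
Then u(x)^2 = 9*x**8 + 12*x**6 - 12*x**5 + 16*x**4 - 8*x**3 + 12*x**2 - 8*x + 4 and u'(x)^2 = 144*x**6 + 96*x**4 - 48*x**3 + 16*x**2 - 16*x + 4.
Integrate each monomial from 0 to 4 using ∫_0^4 c·x^n dx = c·4^(n+1)/(n+1):
  ∫_0^4 u(x)^2 dx = ∫_0^4 (9*x^8 + 12*x^6 - 12*x^5 + 16*x^4 - 8*x^3 + 12*x^2 - 8*x + 4) dx. Term by term:
    ∫_0^4 9*x^8 dx = 262144;  ∫_0^4 12*x^6 dx = 196608/7;  ∫_0^4 -12*x^5 dx = -8192;
    ∫_0^4 16*x^4 dx = 16384/5;  ∫_0^4 -8*x^3 dx = -512;  ∫_0^4 12*x^2 dx = 256;
    ∫_0^4 -8*x dx = -64;  ∫_0^4 4 dx = 16.
  Sum: 262144 + 196608/7 − 8192 + 16384/5 − 512 + 256 − 64 + 16 = 9975408/35.
  ∫_0^4 u'(x)^2 dx = ∫_0^4 (144*x^6 + 96*x^4 - 48*x^3 + 16*x^2 - 16*x + 4) dx. Term by term:
    ∫_0^4 144*x^6 dx = 2359296/7;  ∫_0^4 96*x^4 dx = 98304/5;  ∫_0^4 -48*x^3 dx = -3072;
    ∫_0^4 16*x^2 dx = 1024/3;  ∫_0^4 -16*x dx = -128;  ∫_0^4 4 dx = 16.
  Sum: 2359296/7 + 98304/5 − 3072 + 1024/3 − 128 + 16 = 37155344/105.
Adding: ||u||_{H^1}^2 = 9975408/35 + 37155344/105 = 67081568/105.


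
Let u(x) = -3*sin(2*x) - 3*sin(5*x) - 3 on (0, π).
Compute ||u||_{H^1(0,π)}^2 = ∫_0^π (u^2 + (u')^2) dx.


||u||_{H^1(0,π)}^2 = 36/5 + 297*π/2

u'(x) = -6*cos(2*x) - 15*cos(5*x).
Expand u² and (u')² and integrate term by term on (0, π), using: for integers n ≥ 1, ∫_0^π sin²(nx) dx = ∫_0^π cos²(nx) dx = π/2; for n ≠ n', ∫_0^π sin(nx)sin(n'x) dx = ∫_0^π cos(nx)cos(n'x) dx = 0; and by product-to-sum, ∫_0^π sin(nx)cos(n'x) dx = ½∫_0^π [sin((n+n')x) + sin((n−n')x)] dx, which is 0 when n+n' is even and 2n/(n²−n'²) when n+n' is odd (it need not vanish on (0, π)). For the constant mode: ∫_0^π 1 dx = π, ∫_0^π cos(nx) dx = 0, ∫_0^π sin(nx) dx = (1−(−1)^n)/n.
  u² squared terms: (-3)²·∫1 dx = 9·π = 9*π;  (-3)²·∫sin(2x)² dx = 9·π/2 = 9*π/2;  (-3)²·∫sin(5x)² dx = 9·π/2 = 9*π/2.
  u² cross terms: 2·(-3)·(-3)·∫1·sin(2x) dx = 18·(0) = 0;  2·(-3)·(-3)·∫1·sin(5x) dx = 18·(2/5) = 36/5;  2·(-3)·(-3)·∫sin(2x)·sin(5x) dx = 18·(0) = 0.
  So ∫_0^π u² dx = 9*π + 9*π/2 + 9*π/2 + 0 + 36/5 + 0 = 36/5 + 18*π.
  (u')² squared terms: (-15)²·∫cos(5x)² dx = 225·π/2 = 225*π/2;  (-6)²·∫cos(2x)² dx = 36·π/2 = 18*π.
  (u')² cross terms: 2·(-15)·(-6)·∫cos(5x)·cos(2x) dx = 180·(0) = 0.
  So ∫_0^π (u')² dx = 225*π/2 + 18*π + 0 = 261*π/2.
||u||_{H^1}^2 = (36/5 + 18*π) + (261*π/2) = 36/5 + 297*π/2.


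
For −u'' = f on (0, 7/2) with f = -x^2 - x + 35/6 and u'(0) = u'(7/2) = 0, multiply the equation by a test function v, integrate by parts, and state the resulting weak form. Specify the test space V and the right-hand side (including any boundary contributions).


V = H^1(0, 7/2) (no boundary constraint on v; u is determined up to an additive constant); weak form: ∫_0^7/2 u'v' dx = ∫_0^7/2 (-x^2 - x + 35/6) v dx for all v ∈ V.

Multiply both sides by a test function v and integrate from 0 to 7/2:
  ∫_0^7/2 −u''(x) v(x) dx = ∫_0^7/2 f(x) v(x) dx.
Integrate the LHS by parts once:
  ∫_0^7/2 −u'' v dx = −[u'(x) v(x)]_0^7/2 + ∫_0^7/2 u'(x) v'(x) dx.
Thus ∫_0^7/2 u'(x) v'(x) dx = ∫_0^7/2 f(x) v(x) dx + [u'(x) v(x)]_0^7/2.
Choose V so that boundary terms are either known or forced to vanish.
u has homogeneous Neumann: u'(0) = u'(7/2) = 0. So [u' v]_0^7/2 = 0·v(7/2) − 0·v(0) = 0 for any v; take V = H^1(0, 7/2).
Weak formulation: find u (satisfying any essential BC) such that ∫_0^7/2 u'(x) v'(x) dx = ∫_0^7/2 f v dx for all v ∈ V (homogeneous Neumann, so boundary terms vanish).
Substituting f(x) = -x^2 - x + 35/6, the right-hand side is ∫_0^7/2 (-x^2 - x + 35/6) v dx.
Compatibility check (pure Neumann): taking v ≡ 1 ∈ V gives 0 = ∫_0^7/2 f dx + (0) − (0), i.e. ∫_0^7/2 f dx must equal u'(0) − u'(7/2) = 0. Indeed ∫_0^7/2 (-x^2 - x + 35/6) dx = 0, so the data are compatible. The solution is then unique only up to an additive constant (fix it e.g. by requiring ∫_0^7/2 u dx = 0).


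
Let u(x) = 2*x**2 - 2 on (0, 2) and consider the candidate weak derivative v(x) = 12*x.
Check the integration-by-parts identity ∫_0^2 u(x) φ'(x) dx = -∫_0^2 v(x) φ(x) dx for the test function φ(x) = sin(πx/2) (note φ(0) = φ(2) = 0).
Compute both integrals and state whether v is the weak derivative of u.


LHS = -16/π, RHS = -48/π. No, v is not the weak derivative of u.

u(x) = 2*x**2 - 2, classical derivative u'(x) = 4*x.
φ(x) = sin(πx/2), so φ'(x) = π*cos(π*x/2)/2.
Note φ(0) = φ(2) = 0, so the boundary term u·φ vanishes.
LHS = ∫_0^2 u(x) φ'(x) dx = ∫_0^2 (π*x^2*cos(π*x/2) - π*cos(π*x/2)) dx. Term by term:
  ∫_0^2 -π*cos(π*x/2) dx = 0;  ∫_0^2 π*x^2*cos(π*x/2) dx = -16/π.
Sum: 0 − 16/π = -16/π.
So LHS = -16/π.
∫_0^2 v(x) φ(x) dx = ∫_0^2 (12*x*sin(π*x/2)) dx. Term by term:
  ∫_0^2 12*x*sin(π*x/2) dx = 48/π.
So RHS = -∫_0^2 v(x) φ(x) dx = -48/π.
LHS − RHS = 32/π ≠ 0, so the identity fails.
(For a valid weak derivative the identity must hold for EVERY test function, in particular this one. The failure shows v is NOT the weak derivative of u.)
Correct weak derivative would be u'(x) = 4*x.


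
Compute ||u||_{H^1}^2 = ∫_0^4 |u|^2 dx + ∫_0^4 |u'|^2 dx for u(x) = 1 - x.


||u||_{H^1}^2 = 40/3

The H^1 norm (squared) on an interval (0, L) is
  ||u||_{H^1}^2 = ∫_0^L u(x)^2 dx + ∫_0^L u'(x)^2 dx.
Compute u'(x) = -1.
Then u(x)^2 = x**2 - 2*x + 1 and u'(x)^2 = 1.
Integrate each monomial from 0 to 4 using ∫_0^4 c·x^n dx = c·4^(n+1)/(n+1):
  ∫_0^4 u(x)^2 dx = ∫_0^4 (x^2 - 2*x + 1) dx. Term by term:
    ∫_0^4 x^2 dx = 64/3;  ∫_0^4 -2*x dx = -16;  ∫_0^4 1 dx = 4.
  Sum: 64/3 − 16 + 4 = 28/3.
  ∫_0^4 u'(x)^2 dx = ∫_0^4 (1) dx. Term by term:
    ∫_0^4 1 dx = 4.
Adding: ||u||_{H^1}^2 = 28/3 + 4 = 40/3.


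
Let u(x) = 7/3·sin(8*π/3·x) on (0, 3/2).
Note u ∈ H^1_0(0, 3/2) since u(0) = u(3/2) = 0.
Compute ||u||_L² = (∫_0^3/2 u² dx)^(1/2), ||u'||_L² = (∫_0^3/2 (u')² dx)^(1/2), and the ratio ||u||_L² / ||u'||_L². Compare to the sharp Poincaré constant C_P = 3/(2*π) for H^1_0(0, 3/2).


||u||_L² / ||u'||_L² = 3/(8*π) < C_P = 3/(2*π).

u(x) = 7/3·sin(8*π/3·x), so u'(x) = 56*π*cos(8*π*x/3)/9.
Writing u(x) = A·sin(kπx/L) with A = 7/3 and k = 4, use ∫_0^L sin²(kπx/L) dx = L/2 and ∫_0^L cos²(kπx/L) dx = L/2.
u² = 49/9·sin²(8*π/3·x) and (u')² = 3136*π^2/81·cos²(8*π/3·x), and each of sin², cos² integrates to L/2 = 3/4 over (0, 3/2).
∫_0^3/2 u² dx = 49/12, so ||u||_L² = 7*sqrt(3)/6.
∫_0^3/2 (u')² dx = 784*π^2/27, so ||u'||_L² = 28*sqrt(3)*π/9.
Ratio ||u||_L² / ||u'||_L² = 3/(8*π).
Sharp Poincaré constant on H^1_0(0, 3/2) is C_P = L/π = 3/(2*π), achieved by sin(2*π/3·x).
This is the k = 4 harmonic; the ratio L/(kπ) is strictly less than C_P = L/π, consistent with the sharp inequality ||u||_L² ≤ C_P ||u'||_L².


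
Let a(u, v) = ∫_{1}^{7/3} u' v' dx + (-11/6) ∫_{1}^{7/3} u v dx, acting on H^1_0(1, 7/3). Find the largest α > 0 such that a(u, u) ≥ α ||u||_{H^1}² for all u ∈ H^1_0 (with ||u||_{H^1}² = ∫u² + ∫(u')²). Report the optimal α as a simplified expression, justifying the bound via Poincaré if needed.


α = (-88 + 27*π^2)/(3*(16 + 9*π^2))

Coercivity of a(·,·) on H^1_0(1, 7/3) means a(u, u) ≥ α ||u||_{H^1}² for every u ∈ H^1_0.
The interval has length L = 4/3, and Poincaré/coercivity depend only on L. Here a(u, u) = ∫(u')² + (-11/6)·∫u².
Here c = -11/6 < 0 with |c| < (π/L)² = 9*π^2/16, so coercivity still holds. The condition a(u,u) ≥ α||u||_{H^1}² reads (1−α)∫(u')² ≥ (α−c)∫u². Any admissible α is ≤ 1 (rapidly oscillating u have ∫u²/∫(u')² → 0), and α = 1 would force 0 ≥ (1−c)∫u², impossible since c < 1; so 1−α > 0. By the sharp Poincaré inequality on H^1_0 of an interval of length L, ∫(u')² ≥ (π/L)²∫u² with equality for the first sine mode sin(π(x−x₀)/L) (x₀ the left endpoint), so the inequality holds for all u iff (1−α)(π/L)² ≥ α − c, i.e. α ≤ ((π/L)² + c)/((π/L)² + 1) = (1 + c(L/π)²)/(1 + (L/π)²). (Direct route, valid since c ≤ 0: Poincaré gives c∫u² ≥ c(L/π)²∫(u')², so a(u,u) ≥ (1 + c(L/π)²)∫(u')², while ||u||_{H^1}² ≤ (1 + (L/π)²)∫(u')²; dividing yields the same α.) With (π/L)² = 9*π^2/16 and c = -11/6, the largest admissible constant is α = ((π/L)² + c)/((π/L)² + 1).
Simplifying, α = (-88 + 27*π^2)/(3*(16 + 9*π^2)).


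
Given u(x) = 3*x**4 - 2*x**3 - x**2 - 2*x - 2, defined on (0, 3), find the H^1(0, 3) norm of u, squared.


||u||_{H^1}^2 = 492609/14

The H^1 norm (squared) on an interval (0, L) is
  ||u||_{H^1}^2 = ∫_0^L u(x)^2 dx + ∫_0^L u'(x)^2 dx.
Compute u'(x) = 12*x**3 - 6*x**2 - 2*x - 2.
Then u(x)^2 = 9*x**8 - 12*x**7 - 2*x**6 - 8*x**5 - 3*x**4 + 12*x**3 + 8*x**2 + 8*x + 4 and u'(x)^2 = 144*x**6 - 144*x**5 - 12*x**4 - 24*x**3 + 28*x**2 + 8*x + 4.
Integrate each monomial from 0 to 3 using ∫_0^3 c·x^n dx = c·3^(n+1)/(n+1):
  ∫_0^3 u(x)^2 dx = ∫_0^3 (9*x^8 - 12*x^7 - 2*x^6 - 8*x^5 - 3*x^4 + 12*x^3 + 8*x^2 + 8*x + 4) dx. Term by term:
    ∫_0^3 9*x^8 dx = 19683;  ∫_0^3 -12*x^7 dx = -19683/2;  ∫_0^3 -2*x^6 dx = -4374/7;
    ∫_0^3 -8*x^5 dx = -972;  ∫_0^3 -3*x^4 dx = -729/5;  ∫_0^3 12*x^3 dx = 243;
    ∫_0^3 8*x^2 dx = 72;  ∫_0^3 8*x dx = 36;  ∫_0^3 4 dx = 12.
  Sum: 19683 − 19683/2 − 4374/7 − 972 − 729/5 + 243 + 72 + 36 + 12 = 592329/70.
  ∫_0^3 u'(x)^2 dx = ∫_0^3 (144*x^6 - 144*x^5 - 12*x^4 - 24*x^3 + 28*x^2 + 8*x + 4) dx. Term by term:
    ∫_0^3 144*x^6 dx = 314928/7;  ∫_0^3 -144*x^5 dx = -17496;  ∫_0^3 -12*x^4 dx = -2916/5;
    ∫_0^3 -24*x^3 dx = -486;  ∫_0^3 28*x^2 dx = 252;  ∫_0^3 8*x dx = 36;
    ∫_0^3 4 dx = 12.
  Sum: 314928/7 − 17496 − 2916/5 − 486 + 252 + 36 + 12 = 935358/35.
Adding: ||u||_{H^1}^2 = 592329/70 + 935358/35 = 492609/14.


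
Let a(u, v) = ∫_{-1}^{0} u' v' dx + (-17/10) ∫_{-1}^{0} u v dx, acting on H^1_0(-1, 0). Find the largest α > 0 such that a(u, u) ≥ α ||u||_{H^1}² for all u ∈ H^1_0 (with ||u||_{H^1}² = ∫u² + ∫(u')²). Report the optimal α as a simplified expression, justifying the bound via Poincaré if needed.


α = (-17/10 + π^2)/(1 + π^2)

Coercivity of a(·,·) on H^1_0(-1, 0) means a(u, u) ≥ α ||u||_{H^1}² for every u ∈ H^1_0.
The interval has length L = 1, and Poincaré/coercivity depend only on L. Here a(u, u) = ∫(u')² + (-17/10)·∫u².
Here c = -17/10 < 0 with |c| < (π/L)² = π^2, so coercivity still holds. The condition a(u,u) ≥ α||u||_{H^1}² reads (1−α)∫(u')² ≥ (α−c)∫u². Any admissible α is ≤ 1 (rapidly oscillating u have ∫u²/∫(u')² → 0), and α = 1 would force 0 ≥ (1−c)∫u², impossible since c < 1; so 1−α > 0. By the sharp Poincaré inequality on H^1_0 of an interval of length L, ∫(u')² ≥ (π/L)²∫u² with equality for the first sine mode sin(π(x−x₀)/L) (x₀ the left endpoint), so the inequality holds for all u iff (1−α)(π/L)² ≥ α − c, i.e. α ≤ ((π/L)² + c)/((π/L)² + 1) = (1 + c(L/π)²)/(1 + (L/π)²). (Direct route, valid since c ≤ 0: Poincaré gives c∫u² ≥ c(L/π)²∫(u')², so a(u,u) ≥ (1 + c(L/π)²)∫(u')², while ||u||_{H^1}² ≤ (1 + (L/π)²)∫(u')²; dividing yields the same α.) With (π/L)² = π^2 and c = -17/10, the largest admissible constant is α = ((π/L)² + c)/((π/L)² + 1).
Simplifying, α = (-17/10 + π^2)/(1 + π^2).


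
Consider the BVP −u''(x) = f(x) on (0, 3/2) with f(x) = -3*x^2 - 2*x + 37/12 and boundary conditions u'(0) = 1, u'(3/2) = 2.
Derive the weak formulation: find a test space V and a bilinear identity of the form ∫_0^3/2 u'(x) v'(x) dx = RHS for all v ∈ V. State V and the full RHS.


V = H^1(0, 3/2) (v unrestricted at boundary; u is determined up to an additive constant); weak form: ∫_0^3/2 u'v' dx = ∫_0^3/2 (-3*x^2 - 2*x + 37/12) v dx + 2·v(3/2) − v(0) for all v ∈ V.

Multiply both sides by a test function v and integrate from 0 to 3/2:
  ∫_0^3/2 −u''(x) v(x) dx = ∫_0^3/2 f(x) v(x) dx.
Integrate the LHS by parts once:
  ∫_0^3/2 −u'' v dx = −[u'(x) v(x)]_0^3/2 + ∫_0^3/2 u'(x) v'(x) dx.
Thus ∫_0^3/2 u'(x) v'(x) dx = ∫_0^3/2 f(x) v(x) dx + [u'(x) v(x)]_0^3/2.
Choose V so that boundary terms are either known or forced to vanish.
u has inhomogeneous Neumann u'(0) = 1, u'(3/2) = 2. [u' v]_0^3/2 = (2)·v(3/2) − (1)·v(0) = 2·v(3/2) − v(0). Take V = H^1(0, 3/2); boundary term becomes part of RHS.
Weak formulation: find u (satisfying any essential BC) such that ∫_0^3/2 u'(x) v'(x) dx = ∫_0^3/2 f v dx + 2·v(3/2) − v(0) for all v ∈ V (Neumann data are natural BCs: they enter the RHS as boundary terms).
Substituting f(x) = -3*x^2 - 2*x + 37/12, the right-hand side is ∫_0^3/2 (-3*x^2 - 2*x + 37/12) v dx + 2·v(3/2) − v(0).
Compatibility check (pure Neumann): taking v ≡ 1 ∈ V gives 0 = ∫_0^3/2 f dx + (2) − (1), i.e. ∫_0^3/2 f dx must equal u'(0) − u'(3/2) = -1. Indeed ∫_0^3/2 (-3*x^2 - 2*x + 37/12) dx = -1, so the data are compatible. The solution is then unique only up to an additive constant (fix it e.g. by requiring ∫_0^3/2 u dx = 0).


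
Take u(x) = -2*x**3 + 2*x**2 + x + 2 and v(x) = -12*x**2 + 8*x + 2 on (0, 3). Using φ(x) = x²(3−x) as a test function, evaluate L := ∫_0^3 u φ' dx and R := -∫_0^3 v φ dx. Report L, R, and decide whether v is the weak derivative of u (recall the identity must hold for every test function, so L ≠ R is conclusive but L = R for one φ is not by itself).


LHS = 1809/20, RHS = 1809/10. No, v is not the weak derivative of u.

u(x) = -2*x**3 + 2*x**2 + x + 2, classical derivative u'(x) = -6*x**2 + 4*x + 1.
φ(x) = x²(3−x), so φ'(x) = 3*x*(2 - x).
Note φ(0) = φ(3) = 0, so the boundary term u·φ vanishes.
LHS = ∫_0^3 u(x) φ'(x) dx = ∫_0^3 (6*x^5 - 18*x^4 + 9*x^3 + 12*x) dx. Term by term:
  ∫_0^3 6*x^5 dx = 729;  ∫_0^3 -18*x^4 dx = -4374/5;  ∫_0^3 9*x^3 dx = 729/4;
  ∫_0^3 12*x dx = 54.
Sum: 729 − 4374/5 + 729/4 + 54 = 1809/20.
So LHS = 1809/20.
∫_0^3 v(x) φ(x) dx = ∫_0^3 (12*x^5 - 44*x^4 + 22*x^3 + 6*x^2) dx. Term by term:
  ∫_0^3 12*x^5 dx = 1458;  ∫_0^3 -44*x^4 dx = -10692/5;  ∫_0^3 22*x^3 dx = 891/2;
  ∫_0^3 6*x^2 dx = 54.
Sum: 1458 − 10692/5 + 891/2 + 54 = -1809/10.
So RHS = -∫_0^3 v(x) φ(x) dx = 1809/10.
LHS − RHS = -1809/20 ≠ 0, so the identity fails.
(For a valid weak derivative the identity must hold for EVERY test function, in particular this one. The failure shows v is NOT the weak derivative of u.)
Correct weak derivative would be u'(x) = -6*x**2 + 4*x + 1.


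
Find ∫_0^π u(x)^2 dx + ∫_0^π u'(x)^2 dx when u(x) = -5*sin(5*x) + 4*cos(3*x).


||u||_{H^1(0,π)}^2 = 405*π

u'(x) = -12*sin(3*x) - 25*cos(5*x).
Expand u² and (u')² and integrate term by term on (0, π), using: for integers n ≥ 1, ∫_0^π sin²(nx) dx = ∫_0^π cos²(nx) dx = π/2; for n ≠ n', ∫_0^π sin(nx)sin(n'x) dx = ∫_0^π cos(nx)cos(n'x) dx = 0; and by product-to-sum, ∫_0^π sin(nx)cos(n'x) dx = ½∫_0^π [sin((n+n')x) + sin((n−n')x)] dx, which is 0 when n+n' is even and 2n/(n²−n'²) when n+n' is odd (it need not vanish on (0, π)).
  u² squared terms: (-5)²·∫sin(5x)² dx = 25·π/2 = 25*π/2;  (4)²·∫cos(3x)² dx = 16·π/2 = 8*π.
  u² cross terms: 2·(-5)·(4)·∫sin(5x)·cos(3x) dx = -40·(0) = 0.
  So ∫_0^π u² dx = 25*π/2 + 8*π + 0 = 41*π/2.
  (u')² squared terms: (-25)²·∫cos(5x)² dx = 625·π/2 = 625*π/2;  (-12)²·∫sin(3x)² dx = 144·π/2 = 72*π.
  (u')² cross terms: 2·(-25)·(-12)·∫cos(5x)·sin(3x) dx = 600·(0) = 0.
  So ∫_0^π (u')² dx = 625*π/2 + 72*π + 0 = 769*π/2.
||u||_{H^1}^2 = (41*π/2) + (769*π/2) = 405*π.


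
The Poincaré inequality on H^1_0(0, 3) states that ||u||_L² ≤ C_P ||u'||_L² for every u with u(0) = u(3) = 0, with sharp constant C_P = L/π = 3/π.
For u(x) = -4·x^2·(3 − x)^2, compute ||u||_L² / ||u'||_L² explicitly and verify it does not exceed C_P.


||u||_L² / ||u'||_L² = sqrt(3)/2 < C_P = 3/π.

u(x) = -4·x^2·(3 − x)^2, so u'(x) = 8*x*(x*(3 - x) - (x - 3)^2).
u(x) = -4·x^2·(3 − x)^2 vanishes at x = 0 and x = 3, so u ∈ H^1_0(0, 3). Differentiate via the product rule and integrate the resulting polynomials term by term.
  ∫_0^3 u² dx = ∫_0^3 (16*x^8 - 192*x^7 + 864*x^6 - 1728*x^5 + 1296*x^4) dx. Term by term:
    ∫_0^3 16*x^8 dx = 34992;  ∫_0^3 -192*x^7 dx = -157464;  ∫_0^3 864*x^6 dx = 1889568/7;
    ∫_0^3 -1728*x^5 dx = -209952;  ∫_0^3 1296*x^4 dx = 314928/5.
  Sum: 34992 − 157464 + 1889568/7 − 209952 + 314928/5 = 17496/35.
  ∫_0^3 (u')² dx = ∫_0^3 (256*x^6 - 2304*x^5 + 7488*x^4 - 10368*x^3 + 5184*x^2) dx. Term by term:
    ∫_0^3 256*x^6 dx = 559872/7;  ∫_0^3 -2304*x^5 dx = -279936;  ∫_0^3 7488*x^4 dx = 1819584/5;
    ∫_0^3 -10368*x^3 dx = -209952;  ∫_0^3 5184*x^2 dx = 46656.
  Sum: 559872/7 − 279936 + 1819584/5 − 209952 + 46656 = 23328/35.
∫_0^3 u² dx = 17496/35, so ||u||_L² = 54*sqrt(210)/35.
∫_0^3 (u')² dx = 23328/35, so ||u'||_L² = 108*sqrt(70)/35.
Ratio ||u||_L² / ||u'||_L² = sqrt(3)/2.
Sharp Poincaré constant on H^1_0(0, 3) is C_P = L/π = 3/π, achieved by sin(π/3·x).
A polynomial bump cannot attain the sharp Poincaré constant (only the first sine eigenfunction does), so the ratio is strictly less than C_P, consistent with ||u||_L² ≤ C_P ||u'||_L².


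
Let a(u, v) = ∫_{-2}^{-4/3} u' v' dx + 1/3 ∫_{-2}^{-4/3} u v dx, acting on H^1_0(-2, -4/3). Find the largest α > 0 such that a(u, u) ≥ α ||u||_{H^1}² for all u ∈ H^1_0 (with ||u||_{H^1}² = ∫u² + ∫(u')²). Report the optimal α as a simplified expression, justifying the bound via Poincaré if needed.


α = (4 + 27*π^2)/(3*(4 + 9*π^2))

Coercivity of a(·,·) on H^1_0(-2, -4/3) means a(u, u) ≥ α ||u||_{H^1}² for every u ∈ H^1_0.
The interval has length L = 2/3, and Poincaré/coercivity depend only on L. Here a(u, u) = ∫(u')² + (1/3)·∫u².
Here 0 < c = 1/3 < 1. The condition a(u,u) ≥ α||u||_{H^1}² reads (1−α)∫(u')² ≥ (α−c)∫u². Any admissible α is ≤ 1 (rapidly oscillating u have ∫u²/∫(u')² → 0), and α = 1 would force 0 ≥ (1−c)∫u², impossible since c < 1; so 1−α > 0. By the sharp Poincaré inequality on H^1_0 of an interval of length L, ∫(u')² ≥ (π/L)²∫u² with equality for the first sine mode sin(π(x−x₀)/L) (x₀ the left endpoint), so the inequality holds for all u iff (1−α)(π/L)² ≥ α − c, i.e. α ≤ ((π/L)² + c)/((π/L)² + 1) = (1 + c(L/π)²)/(1 + (L/π)²). With (π/L)² = 9*π^2/4 and c = 1/3, the largest admissible constant is α = ((π/L)² + c)/((π/L)² + 1).
Simplifying, α = (4 + 27*π^2)/(3*(4 + 9*π^2)).


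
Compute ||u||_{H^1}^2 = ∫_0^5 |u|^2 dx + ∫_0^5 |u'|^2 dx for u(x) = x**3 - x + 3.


||u||_{H^1}^2 = 682075/42

The H^1 norm (squared) on an interval (0, L) is
  ||u||_{H^1}^2 = ∫_0^L u(x)^2 dx + ∫_0^L u'(x)^2 dx.
Compute u'(x) = 3*x**2 - 1.
Then u(x)^2 = x**6 - 2*x**4 + 6*x**3 + x**2 - 6*x + 9 and u'(x)^2 = 9*x**4 - 6*x**2 + 1.
Integrate each monomial from 0 to 5 using ∫_0^5 c·x^n dx = c·5^(n+1)/(n+1):
  ∫_0^5 u(x)^2 dx = ∫_0^5 (x^6 - 2*x^4 + 6*x^3 + x^2 - 6*x + 9) dx. Term by term:
    ∫_0^5 x^6 dx = 78125/7;  ∫_0^5 -2*x^4 dx = -1250;  ∫_0^5 6*x^3 dx = 1875/2;
    ∫_0^5 x^2 dx = 125/3;  ∫_0^5 -6*x dx = -75;  ∫_0^5 9 dx = 45.
  Sum: 78125/7 − 1250 + 1875/2 + 125/3 − 75 + 45 = 456115/42.
  ∫_0^5 u'(x)^2 dx = ∫_0^5 (9*x^4 - 6*x^2 + 1) dx. Term by term:
    ∫_0^5 9*x^4 dx = 5625;  ∫_0^5 -6*x^2 dx = -250;  ∫_0^5 1 dx = 5.
  Sum: 5625 − 250 + 5 = 5380.
Adding: ||u||_{H^1}^2 = 456115/42 + 5380 = 682075/42.


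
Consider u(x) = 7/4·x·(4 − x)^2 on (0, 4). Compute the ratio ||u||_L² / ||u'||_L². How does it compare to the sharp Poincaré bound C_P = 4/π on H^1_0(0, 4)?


||u||_L² / ||u'||_L² = 2*sqrt(14)/7 < C_P = 4/π.

u(x) = 7/4·x·(4 − x)^2, so u'(x) = 7*(x/4 - 1)*(3*x - 4).
u(x) = 7/4·x·(4 − x)^2 vanishes at x = 0 and x = 4, so u ∈ H^1_0(0, 4). Differentiate via the product rule and integrate the resulting polynomials term by term.
  ∫_0^4 u² dx = ∫_0^4 (49*x^6/16 - 49*x^5 + 294*x^4 - 784*x^3 + 784*x^2) dx. Term by term:
    ∫_0^4 49*x^6/16 dx = 7168;  ∫_0^4 -49*x^5 dx = -100352/3;  ∫_0^4 294*x^4 dx = 301056/5;
    ∫_0^4 -784*x^3 dx = -50176;  ∫_0^4 784*x^2 dx = 50176/3.
  Sum: 7168 − 100352/3 + 301056/5 − 50176 + 50176/3 = 7168/15.
  ∫_0^4 (u')² dx = ∫_0^4 (441*x^4/16 - 294*x^3 + 1078*x^2 - 1568*x + 784) dx. Term by term:
    ∫_0^4 441*x^4/16 dx = 28224/5;  ∫_0^4 -294*x^3 dx = -18816;  ∫_0^4 1078*x^2 dx = 68992/3;
    ∫_0^4 -1568*x dx = -12544;  ∫_0^4 784 dx = 3136.
  Sum: 28224/5 − 18816 + 68992/3 − 12544 + 3136 = 6272/15.
∫_0^4 u² dx = 7168/15, so ||u||_L² = 32*sqrt(105)/15.
∫_0^4 (u')² dx = 6272/15, so ||u'||_L² = 56*sqrt(30)/15.
Ratio ||u||_L² / ||u'||_L² = 2*sqrt(14)/7.
Sharp Poincaré constant on H^1_0(0, 4) is C_P = L/π = 4/π, achieved by sin(π/4·x).
A polynomial bump cannot attain the sharp Poincaré constant (only the first sine eigenfunction does), so the ratio is strictly less than C_P, consistent with ||u||_L² ≤ C_P ||u'||_L².


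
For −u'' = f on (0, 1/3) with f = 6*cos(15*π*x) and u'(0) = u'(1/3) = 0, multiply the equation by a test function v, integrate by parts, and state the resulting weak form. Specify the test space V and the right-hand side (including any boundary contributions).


V = H^1(0, 1/3) (no boundary constraint on v; u is determined up to an additive constant); weak form: ∫_0^1/3 u'v' dx = ∫_0^1/3 (6*cos(15*π*x)) v dx for all v ∈ V.

Multiply both sides by a test function v and integrate from 0 to 1/3:
  ∫_0^1/3 −u''(x) v(x) dx = ∫_0^1/3 f(x) v(x) dx.
Integrate the LHS by parts once:
  ∫_0^1/3 −u'' v dx = −[u'(x) v(x)]_0^1/3 + ∫_0^1/3 u'(x) v'(x) dx.
Thus ∫_0^1/3 u'(x) v'(x) dx = ∫_0^1/3 f(x) v(x) dx + [u'(x) v(x)]_0^1/3.
Choose V so that boundary terms are either known or forced to vanish.
u has homogeneous Neumann: u'(0) = u'(1/3) = 0. So [u' v]_0^1/3 = 0·v(1/3) − 0·v(0) = 0 for any v; take V = H^1(0, 1/3).
Weak formulation: find u (satisfying any essential BC) such that ∫_0^1/3 u'(x) v'(x) dx = ∫_0^1/3 f v dx for all v ∈ V (homogeneous Neumann, so boundary terms vanish).
Substituting f(x) = 6*cos(15*π*x), the right-hand side is ∫_0^1/3 (6*cos(15*π*x)) v dx.
Compatibility check (pure Neumann): taking v ≡ 1 ∈ V gives 0 = ∫_0^1/3 f dx + (0) − (0), i.e. ∫_0^1/3 f dx must equal u'(0) − u'(1/3) = 0. Indeed ∫_0^1/3 (6*cos(15*π*x)) dx = 0, so the data are compatible. The solution is then unique only up to an additive constant (fix it e.g. by requiring ∫_0^1/3 u dx = 0).


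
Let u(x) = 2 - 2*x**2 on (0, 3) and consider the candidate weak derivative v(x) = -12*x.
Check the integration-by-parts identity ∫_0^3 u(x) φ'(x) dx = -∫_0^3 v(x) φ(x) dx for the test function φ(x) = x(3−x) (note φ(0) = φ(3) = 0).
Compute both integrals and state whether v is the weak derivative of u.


LHS = 27, RHS = 81. No, v is not the weak derivative of u.

u(x) = 2 - 2*x**2, classical derivative u'(x) = -4*x.
φ(x) = x(3−x), so φ'(x) = 3 - 2*x.
Note φ(0) = φ(3) = 0, so the boundary term u·φ vanishes.
LHS = ∫_0^3 u(x) φ'(x) dx = ∫_0^3 (4*x^3 - 6*x^2 - 4*x + 6) dx. Term by term:
  ∫_0^3 4*x^3 dx = 81;  ∫_0^3 -6*x^2 dx = -54;  ∫_0^3 -4*x dx = -18;
  ∫_0^3 6 dx = 18.
Sum: 81 − 54 − 18 + 18 = 27.
So LHS = 27.
∫_0^3 v(x) φ(x) dx = ∫_0^3 (12*x^3 - 36*x^2) dx. Term by term:
  ∫_0^3 12*x^3 dx = 243;  ∫_0^3 -36*x^2 dx = -324.
Sum: 243 − 324 = -81.
So RHS = -∫_0^3 v(x) φ(x) dx = 81.
LHS − RHS = -54 ≠ 0, so the identity fails.
(For a valid weak derivative the identity must hold for EVERY test function, in particular this one. The failure shows v is NOT the weak derivative of u.)
Correct weak derivative would be u'(x) = -4*x.


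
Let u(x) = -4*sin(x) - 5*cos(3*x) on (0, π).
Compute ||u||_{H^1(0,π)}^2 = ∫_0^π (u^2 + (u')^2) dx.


||u||_{H^1(0,π)}^2 = 141*π

u'(x) = 15*sin(3*x) - 4*cos(x).
Expand u² and (u')² and integrate term by term on (0, π), using: for integers n ≥ 1, ∫_0^π sin²(nx) dx = ∫_0^π cos²(nx) dx = π/2; for n ≠ n', ∫_0^π sin(nx)sin(n'x) dx = ∫_0^π cos(nx)cos(n'x) dx = 0; and by product-to-sum, ∫_0^π sin(nx)cos(n'x) dx = ½∫_0^π [sin((n+n')x) + sin((n−n')x)] dx, which is 0 when n+n' is even and 2n/(n²−n'²) when n+n' is odd (it need not vanish on (0, π)).
  u² squared terms: (-5)²·∫cos(3x)² dx = 25·π/2 = 25*π/2;  (-4)²·∫sin(x)² dx = 16·π/2 = 8*π.
  u² cross terms: 2·(-5)·(-4)·∫cos(3x)·sin(x) dx = 40·(0) = 0.
  So ∫_0^π u² dx = 25*π/2 + 8*π + 0 = 41*π/2.
  (u')² squared terms: (-4)²·∫cos(x)² dx = 16·π/2 = 8*π;  (15)²·∫sin(3x)² dx = 225·π/2 = 225*π/2.
  (u')² cross terms: 2·(-4)·(15)·∫cos(x)·sin(3x) dx = -120·(0) = 0.
  So ∫_0^π (u')² dx = 8*π + 225*π/2 + 0 = 241*π/2.
||u||_{H^1}^2 = (41*π/2) + (241*π/2) = 141*π.


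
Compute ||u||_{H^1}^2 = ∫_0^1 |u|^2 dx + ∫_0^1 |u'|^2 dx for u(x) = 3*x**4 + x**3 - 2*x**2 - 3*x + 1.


||u||_{H^1}^2 = 719/60

The H^1 norm (squared) on an interval (0, L) is
  ||u||_{H^1}^2 = ∫_0^L u(x)^2 dx + ∫_0^L u'(x)^2 dx.
Compute u'(x) = 12*x**3 + 3*x**2 - 4*x - 3.
Then u(x)^2 = 9*x**8 + 6*x**7 - 11*x**6 - 22*x**5 + 4*x**4 + 14*x**3 + 5*x**2 - 6*x + 1 and u'(x)^2 = 144*x**6 + 72*x**5 - 87*x**4 - 96*x**3 - 2*x**2 + 24*x + 9.
Integrate each monomial from 0 to 1 using ∫_0^1 c·x^n dx = c·1^(n+1)/(n+1):
  ∫_0^1 u(x)^2 dx = ∫_0^1 (9*x^8 + 6*x^7 - 11*x^6 - 22*x^5 + 4*x^4 + 14*x^3 + 5*x^2 - 6*x + 1) dx. Term by term:
    ∫_0^1 9*x^8 dx = 1;  ∫_0^1 6*x^7 dx = 3/4;  ∫_0^1 -11*x^6 dx = -11/7;
    ∫_0^1 -22*x^5 dx = -11/3;  ∫_0^1 4*x^4 dx = 4/5;  ∫_0^1 14*x^3 dx = 7/2;
    ∫_0^1 5*x^2 dx = 5/3;  ∫_0^1 -6*x dx = -3;  ∫_0^1 1 dx = 1.
  Sum: 1 + 3/4 − 11/7 − 11/3 + 4/5 + 7/2 + 5/3 − 3 + 1 = 67/140.
  ∫_0^1 u'(x)^2 dx = ∫_0^1 (144*x^6 + 72*x^5 - 87*x^4 - 96*x^3 - 2*x^2 + 24*x + 9) dx. Term by term:
    ∫_0^1 144*x^6 dx = 144/7;  ∫_0^1 72*x^5 dx = 12;  ∫_0^1 -87*x^4 dx = -87/5;
    ∫_0^1 -96*x^3 dx = -24;  ∫_0^1 -2*x^2 dx = -2/3;  ∫_0^1 24*x dx = 12;
    ∫_0^1 9 dx = 9.
  Sum: 144/7 + 12 − 87/5 − 24 − 2/3 + 12 + 9 = 1208/105.
Adding: ||u||_{H^1}^2 = 67/140 + 1208/105 = 719/60.


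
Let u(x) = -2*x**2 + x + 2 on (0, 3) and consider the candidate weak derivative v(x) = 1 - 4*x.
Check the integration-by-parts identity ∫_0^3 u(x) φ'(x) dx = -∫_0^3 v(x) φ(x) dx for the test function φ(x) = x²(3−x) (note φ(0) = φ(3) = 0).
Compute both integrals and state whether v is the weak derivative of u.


LHS = 837/20, RHS = 837/20. Yes, v = u' weakly.

u(x) = -2*x**2 + x + 2, classical derivative u'(x) = 1 - 4*x.
φ(x) = x²(3−x), so φ'(x) = 3*x*(2 - x).
Note φ(0) = φ(3) = 0, so the boundary term u·φ vanishes.
LHS = ∫_0^3 u(x) φ'(x) dx = ∫_0^3 (6*x^4 - 15*x^3 + 12*x) dx. Term by term:
  ∫_0^3 6*x^4 dx = 1458/5;  ∫_0^3 -15*x^3 dx = -1215/4;  ∫_0^3 12*x dx = 54.
Sum: 1458/5 − 1215/4 + 54 = 837/20.
So LHS = 837/20.
∫_0^3 v(x) φ(x) dx = ∫_0^3 (4*x^4 - 13*x^3 + 3*x^2) dx. Term by term:
  ∫_0^3 4*x^4 dx = 972/5;  ∫_0^3 -13*x^3 dx = -1053/4;  ∫_0^3 3*x^2 dx = 27.
Sum: 972/5 − 1053/4 + 27 = -837/20.
So RHS = -∫_0^3 v(x) φ(x) dx = 837/20.
LHS = RHS, so the identity holds for this test φ.
Moreover u is smooth here and v(x) = u'(x) = 1 - 4*x pointwise, so the identity holds for every test function. Hence v is the weak derivative of u.


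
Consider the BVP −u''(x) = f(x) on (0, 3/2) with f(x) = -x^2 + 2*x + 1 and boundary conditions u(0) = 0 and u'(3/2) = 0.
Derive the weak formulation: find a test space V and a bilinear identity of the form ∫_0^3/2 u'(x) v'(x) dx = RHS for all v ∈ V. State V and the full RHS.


V = {v ∈ H^1(0, 3/2) : v(0) = 0} (test functions vanish at x = 0 where u is specified); weak form: ∫_0^3/2 u'v' dx = ∫_0^3/2 (-x^2 + 2*x + 1) v dx for all v ∈ V.

Multiply both sides by a test function v and integrate from 0 to 3/2:
  ∫_0^3/2 −u''(x) v(x) dx = ∫_0^3/2 f(x) v(x) dx.
Integrate the LHS by parts once:
  ∫_0^3/2 −u'' v dx = −[u'(x) v(x)]_0^3/2 + ∫_0^3/2 u'(x) v'(x) dx.
Thus ∫_0^3/2 u'(x) v'(x) dx = ∫_0^3/2 f(x) v(x) dx + [u'(x) v(x)]_0^3/2.
Choose V so that boundary terms are either known or forced to vanish.
Mixed BC: u(0) = 0 (Dirichlet) and u'(3/2) = 0 (Neumann). Define V = {v ∈ H^1(0, 3/2) : v(0) = 0}. Then [u' v]_0^3/2 = u'(3/2)·v(3/2) − u'(0)·0 = 0.
Weak formulation: find u (satisfying any essential BC) such that ∫_0^3/2 u'(x) v'(x) dx = ∫_0^3/2 f v dx for all v ∈ V (Dirichlet at 0 absorbed into V; the Neumann datum at x = 3/2 is zero, so no boundary term remains).
Substituting f(x) = -x^2 + 2*x + 1, the right-hand side is ∫_0^3/2 (-x^2 + 2*x + 1) v dx.


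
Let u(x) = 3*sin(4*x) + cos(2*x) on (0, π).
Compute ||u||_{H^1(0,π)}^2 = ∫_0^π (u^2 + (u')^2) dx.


||u||_{H^1(0,π)}^2 = 79*π

u'(x) = -2*sin(2*x) + 12*cos(4*x).
Expand u² and (u')² and integrate term by term on (0, π), using: for integers n ≥ 1, ∫_0^π sin²(nx) dx = ∫_0^π cos²(nx) dx = π/2; for n ≠ n', ∫_0^π sin(nx)sin(n'x) dx = ∫_0^π cos(nx)cos(n'x) dx = 0; and by product-to-sum, ∫_0^π sin(nx)cos(n'x) dx = ½∫_0^π [sin((n+n')x) + sin((n−n')x)] dx, which is 0 when n+n' is even and 2n/(n²−n'²) when n+n' is odd (it need not vanish on (0, π)).
  u² squared terms: (3)²·∫sin(4x)² dx = 9·π/2 = 9*π/2;  (1)²·∫cos(2x)² dx = 1·π/2 = π/2.
  u² cross terms: 2·(3)·(1)·∫sin(4x)·cos(2x) dx = 6·(0) = 0.
  So ∫_0^π u² dx = 9*π/2 + π/2 + 0 = 5*π.
  (u')² squared terms: (-2)²·∫sin(2x)² dx = 4·π/2 = 2*π;  (12)²·∫cos(4x)² dx = 144·π/2 = 72*π.
  (u')² cross terms: 2·(-2)·(12)·∫sin(2x)·cos(4x) dx = -48·(0) = 0.
  So ∫_0^π (u')² dx = 2*π + 72*π + 0 = 74*π.
||u||_{H^1}^2 = (5*π) + (74*π) = 79*π.


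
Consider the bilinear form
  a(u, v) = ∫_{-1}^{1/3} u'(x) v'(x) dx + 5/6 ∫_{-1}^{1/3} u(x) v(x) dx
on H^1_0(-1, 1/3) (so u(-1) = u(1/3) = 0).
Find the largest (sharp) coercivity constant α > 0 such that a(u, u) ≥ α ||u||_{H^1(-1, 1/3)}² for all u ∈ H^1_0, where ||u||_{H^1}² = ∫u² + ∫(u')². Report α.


α = (40 + 27*π^2)/(3*(16 + 9*π^2))

Coercivity of a(·,·) on H^1_0(-1, 1/3) means a(u, u) ≥ α ||u||_{H^1}² for every u ∈ H^1_0.
The interval has length L = 4/3, and Poincaré/coercivity depend only on L. Here a(u, u) = ∫(u')² + (5/6)·∫u².
Here 0 < c = 5/6 < 1. The condition a(u,u) ≥ α||u||_{H^1}² reads (1−α)∫(u')² ≥ (α−c)∫u². Any admissible α is ≤ 1 (rapidly oscillating u have ∫u²/∫(u')² → 0), and α = 1 would force 0 ≥ (1−c)∫u², impossible since c < 1; so 1−α > 0. By the sharp Poincaré inequality on H^1_0 of an interval of length L, ∫(u')² ≥ (π/L)²∫u² with equality for the first sine mode sin(π(x−x₀)/L) (x₀ the left endpoint), so the inequality holds for all u iff (1−α)(π/L)² ≥ α − c, i.e. α ≤ ((π/L)² + c)/((π/L)² + 1) = (1 + c(L/π)²)/(1 + (L/π)²). With (π/L)² = 9*π^2/16 and c = 5/6, the largest admissible constant is α = ((π/L)² + c)/((π/L)² + 1).
Simplifying, α = (40 + 27*π^2)/(3*(16 + 9*π^2)).


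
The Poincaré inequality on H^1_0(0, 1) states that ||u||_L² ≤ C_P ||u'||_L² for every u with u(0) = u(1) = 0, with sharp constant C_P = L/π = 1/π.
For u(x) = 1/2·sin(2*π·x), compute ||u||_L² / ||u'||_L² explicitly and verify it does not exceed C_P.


||u||_L² / ||u'||_L² = 1/(2*π) < C_P = 1/π.

u(x) = 1/2·sin(2*π·x), so u'(x) = π*cos(2*π*x).
Writing u(x) = A·sin(kπx/L) with A = 1/2 and k = 2, use ∫_0^L sin²(kπx/L) dx = L/2 and ∫_0^L cos²(kπx/L) dx = L/2.
u² = 1/4·sin²(2*π·x) and (u')² = π^2·cos²(2*π·x), and each of sin², cos² integrates to L/2 = 1/2 over (0, 1).
∫_0^1 u² dx = 1/8, so ||u||_L² = sqrt(2)/4.
∫_0^1 (u')² dx = π^2/2, so ||u'||_L² = sqrt(2)*π/2.
Ratio ||u||_L² / ||u'||_L² = 1/(2*π).
Sharp Poincaré constant on H^1_0(0, 1) is C_P = L/π = 1/π, achieved by sin(π·x).
This is the k = 2 harmonic; the ratio L/(kπ) is strictly less than C_P = L/π, consistent with the sharp inequality ||u||_L² ≤ C_P ||u'||_L².


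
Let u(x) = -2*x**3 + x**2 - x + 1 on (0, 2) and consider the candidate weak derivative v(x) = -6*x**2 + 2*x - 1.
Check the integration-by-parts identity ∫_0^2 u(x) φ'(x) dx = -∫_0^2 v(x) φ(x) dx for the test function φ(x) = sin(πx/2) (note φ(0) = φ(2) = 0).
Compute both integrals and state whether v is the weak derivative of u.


LHS = -192/π^3 + 44/π, RHS = -192/π^3 + 44/π. Yes, v = u' weakly.

u(x) = -2*x**3 + x**2 - x + 1, classical derivative u'(x) = -6*x**2 + 2*x - 1.
φ(x) = sin(πx/2), so φ'(x) = π*cos(π*x/2)/2.
Note φ(0) = φ(2) = 0, so the boundary term u·φ vanishes.
LHS = ∫_0^2 u(x) φ'(x) dx = ∫_0^2 (-π*x^3*cos(π*x/2) + π*x^2*cos(π*x/2)/2 - π*x*cos(π*x/2)/2 + π*cos(π*x/2)/2) dx. Term by term:
  ∫_0^2 π*cos(π*x/2)/2 dx = 0;  ∫_0^2 π*x^2*cos(π*x/2)/2 dx = -8/π;  ∫_0^2 -π*x^3*cos(π*x/2) dx = -192/π^3 + 48/π;
  ∫_0^2 -π*x*cos(π*x/2)/2 dx = 4/π.
Sum: 0 − 8/π + -192/π^3 + 48/π + 4/π = -192/π^3 + 44/π.
So LHS = -192/π^3 + 44/π.
∫_0^2 v(x) φ(x) dx = ∫_0^2 (-6*x^2*sin(π*x/2) + 2*x*sin(π*x/2) - sin(π*x/2)) dx. Term by term:
  ∫_0^2 -sin(π*x/2) dx = -4/π;  ∫_0^2 -6*x^2*sin(π*x/2) dx = -48/π + 192/π^3;  ∫_0^2 2*x*sin(π*x/2) dx = 8/π.
Sum: -4/π + -48/π + 192/π^3 + 8/π = -44/π + 192/π^3.
So RHS = -∫_0^2 v(x) φ(x) dx = -192/π^3 + 44/π.
LHS = RHS, so the identity holds for this test φ.
Moreover u is smooth here and v(x) = u'(x) = -6*x**2 + 2*x - 1 pointwise, so the identity holds for every test function. Hence v is the weak derivative of u.


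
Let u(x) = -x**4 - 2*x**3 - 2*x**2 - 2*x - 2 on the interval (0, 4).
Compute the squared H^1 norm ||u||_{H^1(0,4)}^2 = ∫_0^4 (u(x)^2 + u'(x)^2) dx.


||u||_{H^1}^2 = 57545888/315

The H^1 norm (squared) on an interval (0, L) is
  ||u||_{H^1}^2 = ∫_0^L u(x)^2 dx + ∫_0^L u'(x)^2 dx.
Compute u'(x) = -4*x**3 - 6*x**2 - 4*x - 2.
Then u(x)^2 = x**8 + 4*x**7 + 8*x**6 + 12*x**5 + 16*x**4 + 16*x**3 + 12*x**2 + 8*x + 4 and u'(x)^2 = 16*x**6 + 48*x**5 + 68*x**4 + 64*x**3 + 40*x**2 + 16*x + 4.
Integrate each monomial from 0 to 4 using ∫_0^4 c·x^n dx = c·4^(n+1)/(n+1):
  ∫_0^4 u(x)^2 dx = ∫_0^4 (x^8 + 4*x^7 + 8*x^6 + 12*x^5 + 16*x^4 + 16*x^3 + 12*x^2 + 8*x + 4) dx. Term by term:
    ∫_0^4 x^8 dx = 262144/9;  ∫_0^4 4*x^7 dx = 32768;  ∫_0^4 8*x^6 dx = 131072/7;
    ∫_0^4 12*x^5 dx = 8192;  ∫_0^4 16*x^4 dx = 16384/5;  ∫_0^4 16*x^3 dx = 1024;
    ∫_0^4 12*x^2 dx = 256;  ∫_0^4 8*x dx = 64;  ∫_0^4 4 dx = 16.
  Sum: 262144/9 + 32768 + 131072/7 + 8192 + 16384/5 + 1024 + 256 + 64 + 16 = 29436272/315.
  ∫_0^4 u'(x)^2 dx = ∫_0^4 (16*x^6 + 48*x^5 + 68*x^4 + 64*x^3 + 40*x^2 + 16*x + 4) dx. Term by term:
    ∫_0^4 16*x^6 dx = 262144/7;  ∫_0^4 48*x^5 dx = 32768;  ∫_0^4 68*x^4 dx = 69632/5;
    ∫_0^4 64*x^3 dx = 4096;  ∫_0^4 40*x^2 dx = 2560/3;  ∫_0^4 16*x dx = 128;
    ∫_0^4 4 dx = 16.
  Sum: 262144/7 + 32768 + 69632/5 + 4096 + 2560/3 + 128 + 16 = 9369872/105.
Adding: ||u||_{H^1}^2 = 29436272/315 + 9369872/105 = 57545888/315.


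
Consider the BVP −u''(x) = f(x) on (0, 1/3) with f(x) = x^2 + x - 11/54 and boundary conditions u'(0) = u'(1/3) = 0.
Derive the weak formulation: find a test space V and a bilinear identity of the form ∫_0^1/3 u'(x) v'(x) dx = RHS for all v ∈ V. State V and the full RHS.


V = H^1(0, 1/3) (no boundary constraint on v; u is determined up to an additive constant); weak form: ∫_0^1/3 u'v' dx = ∫_0^1/3 (x^2 + x - 11/54) v dx for all v ∈ V.

Multiply both sides by a test function v and integrate from 0 to 1/3:
  ∫_0^1/3 −u''(x) v(x) dx = ∫_0^1/3 f(x) v(x) dx.
Integrate the LHS by parts once:
  ∫_0^1/3 −u'' v dx = −[u'(x) v(x)]_0^1/3 + ∫_0^1/3 u'(x) v'(x) dx.
Thus ∫_0^1/3 u'(x) v'(x) dx = ∫_0^1/3 f(x) v(x) dx + [u'(x) v(x)]_0^1/3.
Choose V so that boundary terms are either known or forced to vanish.
u has homogeneous Neumann: u'(0) = u'(1/3) = 0. So [u' v]_0^1/3 = 0·v(1/3) − 0·v(0) = 0 for any v; take V = H^1(0, 1/3).
Weak formulation: find u (satisfying any essential BC) such that ∫_0^1/3 u'(x) v'(x) dx = ∫_0^1/3 f v dx for all v ∈ V (homogeneous Neumann, so boundary terms vanish).
Substituting f(x) = x^2 + x - 11/54, the right-hand side is ∫_0^1/3 (x^2 + x - 11/54) v dx.
Compatibility check (pure Neumann): taking v ≡ 1 ∈ V gives 0 = ∫_0^1/3 f dx + (0) − (0), i.e. ∫_0^1/3 f dx must equal u'(0) − u'(1/3) = 0. Indeed ∫_0^1/3 (x^2 + x - 11/54) dx = 0, so the data are compatible. The solution is then unique only up to an additive constant (fix it e.g. by requiring ∫_0^1/3 u dx = 0).


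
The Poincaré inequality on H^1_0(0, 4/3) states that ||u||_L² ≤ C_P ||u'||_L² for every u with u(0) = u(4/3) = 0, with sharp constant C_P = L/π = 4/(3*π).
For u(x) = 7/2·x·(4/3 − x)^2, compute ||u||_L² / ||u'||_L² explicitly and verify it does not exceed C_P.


||u||_L² / ||u'||_L² = 2*sqrt(14)/21 < C_P = 4/(3*π).

u(x) = 7/2·x·(4/3 − x)^2, so u'(x) = 21*x^2/2 - 56*x/3 + 56/9.
u(x) = 7/2·x·(4/3 − x)^2 vanishes at x = 0 and x = 4/3, so u ∈ H^1_0(0, 4/3). Differentiate via the product rule and integrate the resulting polynomials term by term.
  ∫_0^4/3 u² dx = ∫_0^4/3 (49*x^6/4 - 196*x^5/3 + 392*x^4/3 - 3136*x^3/27 + 3136*x^2/81) dx. Term by term:
    ∫_0^4/3 49*x^6/4 dx = 28672/2187;  ∫_0^4/3 -196*x^5/3 dx = -401408/6561;  ∫_0^4/3 392*x^4/3 dx = 401408/3645;
    ∫_0^4/3 -3136*x^3/27 dx = -200704/2187;  ∫_0^4/3 3136*x^2/81 dx = 200704/6561.
  Sum: 28672/2187 − 401408/6561 + 401408/3645 − 200704/2187 + 200704/6561 = 28672/32805.
  ∫_0^4/3 (u')² dx = ∫_0^4/3 (441*x^4/4 - 392*x^3 + 4312*x^2/9 - 6272*x/27 + 3136/81) dx. Term by term:
    ∫_0^4/3 441*x^4/4 dx = 12544/135;  ∫_0^4/3 -392*x^3 dx = -25088/81;  ∫_0^4/3 4312*x^2/9 dx = 275968/729;
    ∫_0^4/3 -6272*x/27 dx = -50176/243;  ∫_0^4/3 3136/81 dx = 12544/243.
  Sum: 12544/135 − 25088/81 + 275968/729 − 50176/243 + 12544/243 = 25088/3645.
∫_0^4/3 u² dx = 28672/32805, so ||u||_L² = 64*sqrt(35)/405.
∫_0^4/3 (u')² dx = 25088/3645, so ||u'||_L² = 112*sqrt(10)/135.
Ratio ||u||_L² / ||u'||_L² = 2*sqrt(14)/21.
Sharp Poincaré constant on H^1_0(0, 4/3) is C_P = L/π = 4/(3*π), achieved by sin(3*π/4·x).
A polynomial bump cannot attain the sharp Poincaré constant (only the first sine eigenfunction does), so the ratio is strictly less than C_P, consistent with ||u||_L² ≤ C_P ||u'||_L².
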